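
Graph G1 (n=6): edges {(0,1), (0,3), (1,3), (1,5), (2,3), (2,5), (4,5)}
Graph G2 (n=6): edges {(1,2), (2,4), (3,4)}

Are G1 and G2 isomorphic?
No, not isomorphic

The graphs are NOT isomorphic.

Counting triangles (3-cliques): G1 has 1, G2 has 0.
Triangle count is an isomorphism invariant, so differing triangle counts rule out isomorphism.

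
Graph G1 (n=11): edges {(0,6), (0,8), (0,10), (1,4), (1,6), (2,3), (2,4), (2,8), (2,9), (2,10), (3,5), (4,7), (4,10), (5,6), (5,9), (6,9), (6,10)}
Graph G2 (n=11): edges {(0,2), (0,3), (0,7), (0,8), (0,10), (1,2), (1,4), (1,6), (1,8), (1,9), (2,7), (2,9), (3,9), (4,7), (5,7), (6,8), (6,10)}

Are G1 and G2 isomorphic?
Yes, isomorphic

The graphs are isomorphic.
One valid mapping φ: V(G1) → V(G2): 0→9, 1→4, 2→0, 3→10, 4→7, 5→6, 6→1, 7→5, 8→3, 9→8, 10→2

Verify φ preserves adjacency — for each edge of G1, its image is an edge of G2:
  (0,6) → (φ(0),φ(6)) = (1,9) ∈ E(G2) ✓
  (0,8) → (φ(0),φ(8)) = (3,9) ∈ E(G2) ✓
  (0,10) → (φ(0),φ(10)) = (2,9) ∈ E(G2) ✓
  (1,4) → (φ(1),φ(4)) = (4,7) ∈ E(G2) ✓
  (1,6) → (φ(1),φ(6)) = (1,4) ∈ E(G2) ✓
  (2,3) → (φ(2),φ(3)) = (0,10) ∈ E(G2) ✓
  (2,4) → (φ(2),φ(4)) = (0,7) ∈ E(G2) ✓
  (2,8) → (φ(2),φ(8)) = (0,3) ∈ E(G2) ✓
  (2,9) → (φ(2),φ(9)) = (0,8) ∈ E(G2) ✓
  (2,10) → (φ(2),φ(10)) = (0,2) ∈ E(G2) ✓
  (3,5) → (φ(3),φ(5)) = (6,10) ∈ E(G2) ✓
  (4,7) → (φ(4),φ(7)) = (5,7) ∈ E(G2) ✓
  (4,10) → (φ(4),φ(10)) = (2,7) ∈ E(G2) ✓
  (5,6) → (φ(5),φ(6)) = (1,6) ∈ E(G2) ✓
  (5,9) → (φ(5),φ(9)) = (6,8) ∈ E(G2) ✓
  (6,9) → (φ(6),φ(9)) = (1,8) ∈ E(G2) ✓
  (6,10) → (φ(6),φ(10)) = (1,2) ∈ E(G2) ✓
All 17 edges of G1 map to edges of G2, and |E(G1)| = |E(G2)| = 17, so φ is a bijection on edges as well as vertices. Hence G1 ≅ G2.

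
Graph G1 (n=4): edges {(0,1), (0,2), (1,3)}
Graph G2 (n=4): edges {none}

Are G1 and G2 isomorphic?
No, not isomorphic

The graphs are NOT isomorphic.

Degrees in G1: deg(0)=2, deg(1)=2, deg(2)=1, deg(3)=1.
Sorted degree sequence of G1: [2, 2, 1, 1].
Degrees in G2: deg(0)=0, deg(1)=0, deg(2)=0, deg(3)=0.
Sorted degree sequence of G2: [0, 0, 0, 0].
The (sorted) degree sequence is an isomorphism invariant, so since G1 and G2 have different degree sequences they cannot be isomorphic.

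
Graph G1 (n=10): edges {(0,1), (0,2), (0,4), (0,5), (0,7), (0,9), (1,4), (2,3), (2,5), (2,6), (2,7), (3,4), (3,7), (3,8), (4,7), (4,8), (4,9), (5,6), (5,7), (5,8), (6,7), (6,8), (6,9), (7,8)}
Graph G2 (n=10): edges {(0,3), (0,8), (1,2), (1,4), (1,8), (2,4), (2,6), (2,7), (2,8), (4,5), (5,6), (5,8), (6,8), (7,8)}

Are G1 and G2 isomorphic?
No, not isomorphic

The graphs are NOT isomorphic.

Connected components of G1: 1 component(s) with vertex sets [[0, 1, 2, 3, 4, 5, 6, 7, 8, 9]], sizes [10].
Connected components of G2: 2 component(s) with vertex sets [[9], [0, 1, 2, 3, 4, 5, 6, 7, 8]], sizes [1, 9].
The number of connected components (and the multiset of component sizes) is an isomorphism invariant — an isomorphism maps each component of G1 bijectively onto a component of G2. Since G1 has 1 component(s) and G2 has 2, they cannot be isomorphic.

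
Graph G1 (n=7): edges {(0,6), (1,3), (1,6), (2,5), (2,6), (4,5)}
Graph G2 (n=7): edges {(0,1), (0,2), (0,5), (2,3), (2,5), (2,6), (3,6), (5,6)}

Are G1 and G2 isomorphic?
No, not isomorphic

The graphs are NOT isomorphic.

Connected components of G1: 1 component(s) with vertex sets [[0, 1, 2, 3, 4, 5, 6]], sizes [7].
Connected components of G2: 2 component(s) with vertex sets [[4], [0, 1, 2, 3, 5, 6]], sizes [1, 6].
The number of connected components (and the multiset of component sizes) is an isomorphism invariant — an isomorphism maps each component of G1 bijectively onto a component of G2. Since G1 has 1 component(s) and G2 has 2, they cannot be isomorphic.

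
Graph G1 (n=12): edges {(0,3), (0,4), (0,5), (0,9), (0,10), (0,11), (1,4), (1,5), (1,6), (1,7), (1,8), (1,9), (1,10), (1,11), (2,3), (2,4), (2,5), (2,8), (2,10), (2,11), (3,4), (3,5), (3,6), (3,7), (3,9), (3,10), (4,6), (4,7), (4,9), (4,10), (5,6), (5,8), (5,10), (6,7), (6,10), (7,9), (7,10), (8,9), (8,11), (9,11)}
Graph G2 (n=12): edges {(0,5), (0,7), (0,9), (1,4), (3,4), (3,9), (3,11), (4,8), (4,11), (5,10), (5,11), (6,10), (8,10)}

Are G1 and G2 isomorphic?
No, not isomorphic

The graphs are NOT isomorphic.

Connected components of G1: 1 component(s) with vertex sets [[0, 1, 2, 3, 4, 5, 6, 7, 8, 9, 10, 11]], sizes [12].
Connected components of G2: 2 component(s) with vertex sets [[2], [0, 1, 3, 4, 5, 6, 7, 8, 9, 10, 11]], sizes [1, 11].
The number of connected components (and the multiset of component sizes) is an isomorphism invariant — an isomorphism maps each component of G1 bijectively onto a component of G2. Since G1 has 1 component(s) and G2 has 2, they cannot be isomorphic.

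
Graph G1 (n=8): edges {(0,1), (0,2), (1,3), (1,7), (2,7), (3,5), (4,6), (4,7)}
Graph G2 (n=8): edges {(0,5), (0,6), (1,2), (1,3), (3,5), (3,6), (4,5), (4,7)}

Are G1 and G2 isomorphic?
Yes, isomorphic

The graphs are isomorphic.
One valid mapping φ: V(G1) → V(G2): 0→6, 1→3, 2→0, 3→1, 4→4, 5→2, 6→7, 7→5

Verify φ preserves adjacency — for each edge of G1, its image is an edge of G2:
  (0,1) → (φ(0),φ(1)) = (3,6) ∈ E(G2) ✓
  (0,2) → (φ(0),φ(2)) = (0,6) ∈ E(G2) ✓
  (1,3) → (φ(1),φ(3)) = (1,3) ∈ E(G2) ✓
  (1,7) → (φ(1),φ(7)) = (3,5) ∈ E(G2) ✓
  (2,7) → (φ(2),φ(7)) = (0,5) ∈ E(G2) ✓
  (3,5) → (φ(3),φ(5)) = (1,2) ∈ E(G2) ✓
  (4,6) → (φ(4),φ(6)) = (4,7) ∈ E(G2) ✓
  (4,7) → (φ(4),φ(7)) = (4,5) ∈ E(G2) ✓
All 8 edges of G1 map to edges of G2, and |E(G1)| = |E(G2)| = 8, so φ is a bijection on edges as well as vertices. Hence G1 ≅ G2.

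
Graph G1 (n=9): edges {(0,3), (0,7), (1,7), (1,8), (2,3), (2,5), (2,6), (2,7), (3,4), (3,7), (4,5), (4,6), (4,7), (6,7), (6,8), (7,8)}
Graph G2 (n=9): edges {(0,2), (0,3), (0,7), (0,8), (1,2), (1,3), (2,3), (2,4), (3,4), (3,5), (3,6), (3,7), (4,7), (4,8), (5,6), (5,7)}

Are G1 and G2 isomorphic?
Yes, isomorphic

The graphs are isomorphic.
One valid mapping φ: V(G1) → V(G2): 0→1, 1→6, 2→0, 3→2, 4→4, 5→8, 6→7, 7→3, 8→5

Verify φ preserves adjacency — for each edge of G1, its image is an edge of G2:
  (0,3) → (φ(0),φ(3)) = (1,2) ∈ E(G2) ✓
  (0,7) → (φ(0),φ(7)) = (1,3) ∈ E(G2) ✓
  (1,7) → (φ(1),φ(7)) = (3,6) ∈ E(G2) ✓
  (1,8) → (φ(1),φ(8)) = (5,6) ∈ E(G2) ✓
  (2,3) → (φ(2),φ(3)) = (0,2) ∈ E(G2) ✓
  (2,5) → (φ(2),φ(5)) = (0,8) ∈ E(G2) ✓
  (2,6) → (φ(2),φ(6)) = (0,7) ∈ E(G2) ✓
  (2,7) → (φ(2),φ(7)) = (0,3) ∈ E(G2) ✓
  (3,4) → (φ(3),φ(4)) = (2,4) ∈ E(G2) ✓
  (3,7) → (φ(3),φ(7)) = (2,3) ∈ E(G2) ✓
  (4,5) → (φ(4),φ(5)) = (4,8) ∈ E(G2) ✓
  (4,6) → (φ(4),φ(6)) = (4,7) ∈ E(G2) ✓
  (4,7) → (φ(4),φ(7)) = (3,4) ∈ E(G2) ✓
  (6,7) → (φ(6),φ(7)) = (3,7) ∈ E(G2) ✓
  (6,8) → (φ(6),φ(8)) = (5,7) ∈ E(G2) ✓
  (7,8) → (φ(7),φ(8)) = (3,5) ∈ E(G2) ✓
All 16 edges of G1 map to edges of G2, and |E(G1)| = |E(G2)| = 16, so φ is a bijection on edges as well as vertices. Hence G1 ≅ G2.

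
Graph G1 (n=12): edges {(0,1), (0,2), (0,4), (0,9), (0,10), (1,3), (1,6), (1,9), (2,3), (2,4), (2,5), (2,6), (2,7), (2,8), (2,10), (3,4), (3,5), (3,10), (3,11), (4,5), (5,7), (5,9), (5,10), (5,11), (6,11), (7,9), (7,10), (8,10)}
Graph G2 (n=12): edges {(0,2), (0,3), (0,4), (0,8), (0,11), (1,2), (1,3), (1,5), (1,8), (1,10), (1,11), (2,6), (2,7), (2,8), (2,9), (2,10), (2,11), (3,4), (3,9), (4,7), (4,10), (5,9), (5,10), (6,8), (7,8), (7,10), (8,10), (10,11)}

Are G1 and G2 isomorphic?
Yes, isomorphic

The graphs are isomorphic.
One valid mapping φ: V(G1) → V(G2): 0→0, 1→3, 2→2, 3→1, 4→11, 5→10, 6→9, 7→7, 8→6, 9→4, 10→8, 11→5

Verify φ preserves adjacency — for each edge of G1, its image is an edge of G2:
  (0,1) → (φ(0),φ(1)) = (0,3) ∈ E(G2) ✓
  (0,2) → (φ(0),φ(2)) = (0,2) ∈ E(G2) ✓
  (0,4) → (φ(0),φ(4)) = (0,11) ∈ E(G2) ✓
  (0,9) → (φ(0),φ(9)) = (0,4) ∈ E(G2) ✓
  (0,10) → (φ(0),φ(10)) = (0,8) ∈ E(G2) ✓
  (1,3) → (φ(1),φ(3)) = (1,3) ∈ E(G2) ✓
  (1,6) → (φ(1),φ(6)) = (3,9) ∈ E(G2) ✓
  (1,9) → (φ(1),φ(9)) = (3,4) ∈ E(G2) ✓
  (2,3) → (φ(2),φ(3)) = (1,2) ∈ E(G2) ✓
  (2,4) → (φ(2),φ(4)) = (2,11) ∈ E(G2) ✓
  (2,5) → (φ(2),φ(5)) = (2,10) ∈ E(G2) ✓
  (2,6) → (φ(2),φ(6)) = (2,9) ∈ E(G2) ✓
  (2,7) → (φ(2),φ(7)) = (2,7) ∈ E(G2) ✓
  (2,8) → (φ(2),φ(8)) = (2,6) ∈ E(G2) ✓
  (2,10) → (φ(2),φ(10)) = (2,8) ∈ E(G2) ✓
  (3,4) → (φ(3),φ(4)) = (1,11) ∈ E(G2) ✓
  (3,5) → (φ(3),φ(5)) = (1,10) ∈ E(G2) ✓
  (3,10) → (φ(3),φ(10)) = (1,8) ∈ E(G2) ✓
  (3,11) → (φ(3),φ(11)) = (1,5) ∈ E(G2) ✓
  (4,5) → (φ(4),φ(5)) = (10,11) ∈ E(G2) ✓
  (5,7) → (φ(5),φ(7)) = (7,10) ∈ E(G2) ✓
  (5,9) → (φ(5),φ(9)) = (4,10) ∈ E(G2) ✓
  (5,10) → (φ(5),φ(10)) = (8,10) ∈ E(G2) ✓
  (5,11) → (φ(5),φ(11)) = (5,10) ∈ E(G2) ✓
  (6,11) → (φ(6),φ(11)) = (5,9) ∈ E(G2) ✓
  (7,9) → (φ(7),φ(9)) = (4,7) ∈ E(G2) ✓
  (7,10) → (φ(7),φ(10)) = (7,8) ∈ E(G2) ✓
  (8,10) → (φ(8),φ(10)) = (6,8) ∈ E(G2) ✓
All 28 edges of G1 map to edges of G2, and |E(G1)| = |E(G2)| = 28, so φ is a bijection on edges as well as vertices. Hence G1 ≅ G2.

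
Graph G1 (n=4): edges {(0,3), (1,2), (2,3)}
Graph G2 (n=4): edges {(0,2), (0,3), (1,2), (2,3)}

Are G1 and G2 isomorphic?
No, not isomorphic

The graphs are NOT isomorphic.

Counting triangles (3-cliques): G1 has 0, G2 has 1.
Triangle count is an isomorphism invariant, so differing triangle counts rule out isomorphism.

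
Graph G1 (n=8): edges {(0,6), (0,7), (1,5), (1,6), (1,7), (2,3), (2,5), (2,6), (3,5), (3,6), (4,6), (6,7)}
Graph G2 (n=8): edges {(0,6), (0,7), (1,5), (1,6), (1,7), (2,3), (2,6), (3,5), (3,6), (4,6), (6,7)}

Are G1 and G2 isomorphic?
No, not isomorphic

The graphs are NOT isomorphic.

Counting edges: G1 has 12 edge(s); G2 has 11 edge(s).
Edge count is an isomorphism invariant (a bijection on vertices induces a bijection on edges), so differing edge counts rule out isomorphism.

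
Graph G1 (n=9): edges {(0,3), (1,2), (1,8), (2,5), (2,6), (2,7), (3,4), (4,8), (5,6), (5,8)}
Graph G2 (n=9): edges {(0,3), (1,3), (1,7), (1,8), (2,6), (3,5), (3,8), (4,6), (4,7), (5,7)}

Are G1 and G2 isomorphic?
Yes, isomorphic

The graphs are isomorphic.
One valid mapping φ: V(G1) → V(G2): 0→2, 1→5, 2→3, 3→6, 4→4, 5→1, 6→8, 7→0, 8→7

Verify φ preserves adjacency — for each edge of G1, its image is an edge of G2:
  (0,3) → (φ(0),φ(3)) = (2,6) ∈ E(G2) ✓
  (1,2) → (φ(1),φ(2)) = (3,5) ∈ E(G2) ✓
  (1,8) → (φ(1),φ(8)) = (5,7) ∈ E(G2) ✓
  (2,5) → (φ(2),φ(5)) = (1,3) ∈ E(G2) ✓
  (2,6) → (φ(2),φ(6)) = (3,8) ∈ E(G2) ✓
  (2,7) → (φ(2),φ(7)) = (0,3) ∈ E(G2) ✓
  (3,4) → (φ(3),φ(4)) = (4,6) ∈ E(G2) ✓
  (4,8) → (φ(4),φ(8)) = (4,7) ∈ E(G2) ✓
  (5,6) → (φ(5),φ(6)) = (1,8) ∈ E(G2) ✓
  (5,8) → (φ(5),φ(8)) = (1,7) ∈ E(G2) ✓
All 10 edges of G1 map to edges of G2, and |E(G1)| = |E(G2)| = 10, so φ is a bijection on edges as well as vertices. Hence G1 ≅ G2.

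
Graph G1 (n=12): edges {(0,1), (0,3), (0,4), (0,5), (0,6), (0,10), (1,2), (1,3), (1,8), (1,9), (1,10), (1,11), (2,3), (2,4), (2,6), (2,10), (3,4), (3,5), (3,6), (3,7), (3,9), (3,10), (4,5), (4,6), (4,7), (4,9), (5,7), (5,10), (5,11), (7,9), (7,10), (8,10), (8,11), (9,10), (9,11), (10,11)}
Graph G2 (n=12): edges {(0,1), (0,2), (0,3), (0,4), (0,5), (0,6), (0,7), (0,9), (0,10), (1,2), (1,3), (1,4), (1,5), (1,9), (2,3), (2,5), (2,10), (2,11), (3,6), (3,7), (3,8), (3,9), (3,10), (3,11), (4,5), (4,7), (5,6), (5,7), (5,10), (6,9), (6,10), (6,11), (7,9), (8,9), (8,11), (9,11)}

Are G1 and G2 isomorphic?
Yes, isomorphic

The graphs are isomorphic.
One valid mapping φ: V(G1) → V(G2): 0→1, 1→9, 2→7, 3→0, 4→5, 5→2, 6→4, 7→10, 8→8, 9→6, 10→3, 11→11

Verify φ preserves adjacency — for each edge of G1, its image is an edge of G2:
  (0,1) → (φ(0),φ(1)) = (1,9) ∈ E(G2) ✓
  (0,3) → (φ(0),φ(3)) = (0,1) ∈ E(G2) ✓
  (0,4) → (φ(0),φ(4)) = (1,5) ∈ E(G2) ✓
  (0,5) → (φ(0),φ(5)) = (1,2) ∈ E(G2) ✓
  (0,6) → (φ(0),φ(6)) = (1,4) ∈ E(G2) ✓
  (0,10) → (φ(0),φ(10)) = (1,3) ∈ E(G2) ✓
  (1,2) → (φ(1),φ(2)) = (7,9) ∈ E(G2) ✓
  (1,3) → (φ(1),φ(3)) = (0,9) ∈ E(G2) ✓
  (1,8) → (φ(1),φ(8)) = (8,9) ∈ E(G2) ✓
  (1,9) → (φ(1),φ(9)) = (6,9) ∈ E(G2) ✓
  (1,10) → (φ(1),φ(10)) = (3,9) ∈ E(G2) ✓
  (1,11) → (φ(1),φ(11)) = (9,11) ∈ E(G2) ✓
  (2,3) → (φ(2),φ(3)) = (0,7) ∈ E(G2) ✓
  (2,4) → (φ(2),φ(4)) = (5,7) ∈ E(G2) ✓
  (2,6) → (φ(2),φ(6)) = (4,7) ∈ E(G2) ✓
  (2,10) → (φ(2),φ(10)) = (3,7) ∈ E(G2) ✓
  (3,4) → (φ(3),φ(4)) = (0,5) ∈ E(G2) ✓
  (3,5) → (φ(3),φ(5)) = (0,2) ∈ E(G2) ✓
  (3,6) → (φ(3),φ(6)) = (0,4) ∈ E(G2) ✓
  (3,7) → (φ(3),φ(7)) = (0,10) ∈ E(G2) ✓
  (3,9) → (φ(3),φ(9)) = (0,6) ∈ E(G2) ✓
  (3,10) → (φ(3),φ(10)) = (0,3) ∈ E(G2) ✓
  (4,5) → (φ(4),φ(5)) = (2,5) ∈ E(G2) ✓
  (4,6) → (φ(4),φ(6)) = (4,5) ∈ E(G2) ✓
  (4,7) → (φ(4),φ(7)) = (5,10) ∈ E(G2) ✓
  (4,9) → (φ(4),φ(9)) = (5,6) ∈ E(G2) ✓
  (5,7) → (φ(5),φ(7)) = (2,10) ∈ E(G2) ✓
  (5,10) → (φ(5),φ(10)) = (2,3) ∈ E(G2) ✓
  (5,11) → (φ(5),φ(11)) = (2,11) ∈ E(G2) ✓
  (7,9) → (φ(7),φ(9)) = (6,10) ∈ E(G2) ✓
  (7,10) → (φ(7),φ(10)) = (3,10) ∈ E(G2) ✓
  (8,10) → (φ(8),φ(10)) = (3,8) ∈ E(G2) ✓
  (8,11) → (φ(8),φ(11)) = (8,11) ∈ E(G2) ✓
  (9,10) → (φ(9),φ(10)) = (3,6) ∈ E(G2) ✓
  (9,11) → (φ(9),φ(11)) = (6,11) ∈ E(G2) ✓
  (10,11) → (φ(10),φ(11)) = (3,11) ∈ E(G2) ✓
All 36 edges of G1 map to edges of G2, and |E(G1)| = |E(G2)| = 36, so φ is a bijection on edges as well as vertices. Hence G1 ≅ G2.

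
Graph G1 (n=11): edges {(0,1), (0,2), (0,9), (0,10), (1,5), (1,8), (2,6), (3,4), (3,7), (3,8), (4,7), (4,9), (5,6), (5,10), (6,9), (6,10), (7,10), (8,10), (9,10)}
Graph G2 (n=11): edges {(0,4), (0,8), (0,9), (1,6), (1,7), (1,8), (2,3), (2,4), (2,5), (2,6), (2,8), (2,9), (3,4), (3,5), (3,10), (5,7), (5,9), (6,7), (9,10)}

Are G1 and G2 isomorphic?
Yes, isomorphic

The graphs are isomorphic.
One valid mapping φ: V(G1) → V(G2): 0→9, 1→0, 2→10, 3→1, 4→7, 5→4, 6→3, 7→6, 8→8, 9→5, 10→2

Verify φ preserves adjacency — for each edge of G1, its image is an edge of G2:
  (0,1) → (φ(0),φ(1)) = (0,9) ∈ E(G2) ✓
  (0,2) → (φ(0),φ(2)) = (9,10) ∈ E(G2) ✓
  (0,9) → (φ(0),φ(9)) = (5,9) ∈ E(G2) ✓
  (0,10) → (φ(0),φ(10)) = (2,9) ∈ E(G2) ✓
  (1,5) → (φ(1),φ(5)) = (0,4) ∈ E(G2) ✓
  (1,8) → (φ(1),φ(8)) = (0,8) ∈ E(G2) ✓
  (2,6) → (φ(2),φ(6)) = (3,10) ∈ E(G2) ✓
  (3,4) → (φ(3),φ(4)) = (1,7) ∈ E(G2) ✓
  (3,7) → (φ(3),φ(7)) = (1,6) ∈ E(G2) ✓
  (3,8) → (φ(3),φ(8)) = (1,8) ∈ E(G2) ✓
  (4,7) → (φ(4),φ(7)) = (6,7) ∈ E(G2) ✓
  (4,9) → (φ(4),φ(9)) = (5,7) ∈ E(G2) ✓
  (5,6) → (φ(5),φ(6)) = (3,4) ∈ E(G2) ✓
  (5,10) → (φ(5),φ(10)) = (2,4) ∈ E(G2) ✓
  (6,9) → (φ(6),φ(9)) = (3,5) ∈ E(G2) ✓
  (6,10) → (φ(6),φ(10)) = (2,3) ∈ E(G2) ✓
  (7,10) → (φ(7),φ(10)) = (2,6) ∈ E(G2) ✓
  (8,10) → (φ(8),φ(10)) = (2,8) ∈ E(G2) ✓
  (9,10) → (φ(9),φ(10)) = (2,5) ∈ E(G2) ✓
All 19 edges of G1 map to edges of G2, and |E(G1)| = |E(G2)| = 19, so φ is a bijection on edges as well as vertices. Hence G1 ≅ G2.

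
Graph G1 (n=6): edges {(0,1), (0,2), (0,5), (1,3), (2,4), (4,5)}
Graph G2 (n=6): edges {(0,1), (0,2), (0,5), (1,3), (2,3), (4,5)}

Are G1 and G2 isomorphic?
Yes, isomorphic

The graphs are isomorphic.
One valid mapping φ: V(G1) → V(G2): 0→0, 1→5, 2→2, 3→4, 4→3, 5→1

Verify φ preserves adjacency — for each edge of G1, its image is an edge of G2:
  (0,1) → (φ(0),φ(1)) = (0,5) ∈ E(G2) ✓
  (0,2) → (φ(0),φ(2)) = (0,2) ∈ E(G2) ✓
  (0,5) → (φ(0),φ(5)) = (0,1) ∈ E(G2) ✓
  (1,3) → (φ(1),φ(3)) = (4,5) ∈ E(G2) ✓
  (2,4) → (φ(2),φ(4)) = (2,3) ∈ E(G2) ✓
  (4,5) → (φ(4),φ(5)) = (1,3) ∈ E(G2) ✓
All 6 edges of G1 map to edges of G2, and |E(G1)| = |E(G2)| = 6, so φ is a bijection on edges as well as vertices. Hence G1 ≅ G2.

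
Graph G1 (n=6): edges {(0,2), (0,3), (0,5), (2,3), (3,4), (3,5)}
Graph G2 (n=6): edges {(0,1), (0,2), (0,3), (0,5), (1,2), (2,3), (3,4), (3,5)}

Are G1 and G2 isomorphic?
No, not isomorphic

The graphs are NOT isomorphic.

Counting edges: G1 has 6 edge(s); G2 has 8 edge(s).
Edge count is an isomorphism invariant (a bijection on vertices induces a bijection on edges), so differing edge counts rule out isomorphism.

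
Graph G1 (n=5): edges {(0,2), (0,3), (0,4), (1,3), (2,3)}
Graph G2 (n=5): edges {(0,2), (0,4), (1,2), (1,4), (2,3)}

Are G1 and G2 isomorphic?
No, not isomorphic

The graphs are NOT isomorphic.

Counting triangles (3-cliques): G1 has 1, G2 has 0.
Triangle count is an isomorphism invariant, so differing triangle counts rule out isomorphism.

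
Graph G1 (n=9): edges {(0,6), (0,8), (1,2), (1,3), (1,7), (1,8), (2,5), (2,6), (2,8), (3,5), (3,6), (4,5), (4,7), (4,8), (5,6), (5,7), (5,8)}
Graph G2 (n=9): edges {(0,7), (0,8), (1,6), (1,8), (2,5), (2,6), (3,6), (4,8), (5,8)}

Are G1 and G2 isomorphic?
No, not isomorphic

The graphs are NOT isomorphic.

Counting triangles (3-cliques): G1 has 6, G2 has 0.
Triangle count is an isomorphism invariant, so differing triangle counts rule out isomorphism.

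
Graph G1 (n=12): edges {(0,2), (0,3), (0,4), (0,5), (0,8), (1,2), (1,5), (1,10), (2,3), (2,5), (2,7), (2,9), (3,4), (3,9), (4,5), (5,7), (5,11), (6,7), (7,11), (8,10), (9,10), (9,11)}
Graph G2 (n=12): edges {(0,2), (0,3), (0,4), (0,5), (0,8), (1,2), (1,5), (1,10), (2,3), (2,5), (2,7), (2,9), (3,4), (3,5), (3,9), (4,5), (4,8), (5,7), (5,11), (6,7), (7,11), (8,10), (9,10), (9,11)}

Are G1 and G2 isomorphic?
No, not isomorphic

The graphs are NOT isomorphic.

Counting edges: G1 has 22 edge(s); G2 has 24 edge(s).
Edge count is an isomorphism invariant (a bijection on vertices induces a bijection on edges), so differing edge counts rule out isomorphism.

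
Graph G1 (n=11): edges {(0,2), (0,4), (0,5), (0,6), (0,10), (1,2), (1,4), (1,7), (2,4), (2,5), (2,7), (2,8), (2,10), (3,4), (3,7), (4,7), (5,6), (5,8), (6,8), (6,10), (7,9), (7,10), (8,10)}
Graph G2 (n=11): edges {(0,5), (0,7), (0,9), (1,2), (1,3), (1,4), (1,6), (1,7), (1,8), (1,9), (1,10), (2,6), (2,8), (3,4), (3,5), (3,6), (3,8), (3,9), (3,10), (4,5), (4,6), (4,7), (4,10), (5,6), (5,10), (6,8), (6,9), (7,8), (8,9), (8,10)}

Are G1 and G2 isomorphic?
No, not isomorphic

The graphs are NOT isomorphic.

Counting triangles (3-cliques): G1 has 15, G2 has 28.
Triangle count is an isomorphism invariant, so differing triangle counts rule out isomorphism.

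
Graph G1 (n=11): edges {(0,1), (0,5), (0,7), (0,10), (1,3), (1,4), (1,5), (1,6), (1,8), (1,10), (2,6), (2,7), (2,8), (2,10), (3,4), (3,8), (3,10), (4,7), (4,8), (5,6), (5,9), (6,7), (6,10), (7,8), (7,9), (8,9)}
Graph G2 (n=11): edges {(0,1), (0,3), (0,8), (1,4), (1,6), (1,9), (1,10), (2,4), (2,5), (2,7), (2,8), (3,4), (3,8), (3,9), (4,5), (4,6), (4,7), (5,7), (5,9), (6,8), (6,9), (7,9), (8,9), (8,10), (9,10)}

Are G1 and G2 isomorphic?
No, not isomorphic

The graphs are NOT isomorphic.

Degrees in G1: deg(0)=4, deg(1)=7, deg(2)=4, deg(3)=4, deg(4)=4, deg(5)=4, deg(6)=5, deg(7)=6, deg(8)=6, deg(9)=3, deg(10)=5.
Sorted degree sequence of G1: [7, 6, 6, 5, 5, 4, 4, 4, 4, 4, 3].
Degrees in G2: deg(0)=3, deg(1)=5, deg(2)=4, deg(3)=4, deg(4)=6, deg(5)=4, deg(6)=4, deg(7)=4, deg(8)=6, deg(9)=7, deg(10)=3.
Sorted degree sequence of G2: [7, 6, 6, 5, 4, 4, 4, 4, 4, 3, 3].
The (sorted) degree sequence is an isomorphism invariant, so since G1 and G2 have different degree sequences they cannot be isomorphic.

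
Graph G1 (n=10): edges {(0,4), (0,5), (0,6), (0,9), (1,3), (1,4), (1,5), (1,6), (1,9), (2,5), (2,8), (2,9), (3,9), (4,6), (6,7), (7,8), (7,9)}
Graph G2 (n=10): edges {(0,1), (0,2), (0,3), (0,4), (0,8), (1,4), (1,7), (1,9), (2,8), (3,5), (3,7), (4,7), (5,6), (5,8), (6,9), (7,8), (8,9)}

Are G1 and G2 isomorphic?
Yes, isomorphic

The graphs are isomorphic.
One valid mapping φ: V(G1) → V(G2): 0→7, 1→0, 2→5, 3→2, 4→4, 5→3, 6→1, 7→9, 8→6, 9→8

Verify φ preserves adjacency — for each edge of G1, its image is an edge of G2:
  (0,4) → (φ(0),φ(4)) = (4,7) ∈ E(G2) ✓
  (0,5) → (φ(0),φ(5)) = (3,7) ∈ E(G2) ✓
  (0,6) → (φ(0),φ(6)) = (1,7) ∈ E(G2) ✓
  (0,9) → (φ(0),φ(9)) = (7,8) ∈ E(G2) ✓
  (1,3) → (φ(1),φ(3)) = (0,2) ∈ E(G2) ✓
  (1,4) → (φ(1),φ(4)) = (0,4) ∈ E(G2) ✓
  (1,5) → (φ(1),φ(5)) = (0,3) ∈ E(G2) ✓
  (1,6) → (φ(1),φ(6)) = (0,1) ∈ E(G2) ✓
  (1,9) → (φ(1),φ(9)) = (0,8) ∈ E(G2) ✓
  (2,5) → (φ(2),φ(5)) = (3,5) ∈ E(G2) ✓
  (2,8) → (φ(2),φ(8)) = (5,6) ∈ E(G2) ✓
  (2,9) → (φ(2),φ(9)) = (5,8) ∈ E(G2) ✓
  (3,9) → (φ(3),φ(9)) = (2,8) ∈ E(G2) ✓
  (4,6) → (φ(4),φ(6)) = (1,4) ∈ E(G2) ✓
  (6,7) → (φ(6),φ(7)) = (1,9) ∈ E(G2) ✓
  (7,8) → (φ(7),φ(8)) = (6,9) ∈ E(G2) ✓
  (7,9) → (φ(7),φ(9)) = (8,9) ∈ E(G2) ✓
All 17 edges of G1 map to edges of G2, and |E(G1)| = |E(G2)| = 17, so φ is a bijection on edges as well as vertices. Hence G1 ≅ G2.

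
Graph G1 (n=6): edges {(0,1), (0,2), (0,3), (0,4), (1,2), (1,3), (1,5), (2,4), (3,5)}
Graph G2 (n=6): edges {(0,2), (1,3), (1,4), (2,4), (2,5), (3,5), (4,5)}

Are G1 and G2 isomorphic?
No, not isomorphic

The graphs are NOT isomorphic.

Counting triangles (3-cliques): G1 has 4, G2 has 1.
Triangle count is an isomorphism invariant, so differing triangle counts rule out isomorphism.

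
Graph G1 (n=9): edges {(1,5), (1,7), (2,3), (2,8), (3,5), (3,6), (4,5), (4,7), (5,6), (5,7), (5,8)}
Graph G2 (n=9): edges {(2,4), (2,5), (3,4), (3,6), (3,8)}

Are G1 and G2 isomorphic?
No, not isomorphic

The graphs are NOT isomorphic.

Connected components of G1: 2 component(s) with vertex sets [[0], [1, 2, 3, 4, 5, 6, 7, 8]], sizes [1, 8].
Connected components of G2: 4 component(s) with vertex sets [[0], [1], [7], [2, 3, 4, 5, 6, 8]], sizes [1, 1, 1, 6].
The number of connected components (and the multiset of component sizes) is an isomorphism invariant — an isomorphism maps each component of G1 bijectively onto a component of G2. Since G1 has 2 component(s) and G2 has 4, they cannot be isomorphic.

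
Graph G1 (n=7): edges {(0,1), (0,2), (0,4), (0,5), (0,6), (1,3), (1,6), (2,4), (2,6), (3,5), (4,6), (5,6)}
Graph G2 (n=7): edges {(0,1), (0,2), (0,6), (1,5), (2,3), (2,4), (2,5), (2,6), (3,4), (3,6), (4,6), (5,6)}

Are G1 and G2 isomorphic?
Yes, isomorphic

The graphs are isomorphic.
One valid mapping φ: V(G1) → V(G2): 0→6, 1→5, 2→3, 3→1, 4→4, 5→0, 6→2

Verify φ preserves adjacency — for each edge of G1, its image is an edge of G2:
  (0,1) → (φ(0),φ(1)) = (5,6) ∈ E(G2) ✓
  (0,2) → (φ(0),φ(2)) = (3,6) ∈ E(G2) ✓
  (0,4) → (φ(0),φ(4)) = (4,6) ∈ E(G2) ✓
  (0,5) → (φ(0),φ(5)) = (0,6) ∈ E(G2) ✓
  (0,6) → (φ(0),φ(6)) = (2,6) ∈ E(G2) ✓
  (1,3) → (φ(1),φ(3)) = (1,5) ∈ E(G2) ✓
  (1,6) → (φ(1),φ(6)) = (2,5) ∈ E(G2) ✓
  (2,4) → (φ(2),φ(4)) = (3,4) ∈ E(G2) ✓
  (2,6) → (φ(2),φ(6)) = (2,3) ∈ E(G2) ✓
  (3,5) → (φ(3),φ(5)) = (0,1) ∈ E(G2) ✓
  (4,6) → (φ(4),φ(6)) = (2,4) ∈ E(G2) ✓
  (5,6) → (φ(5),φ(6)) = (0,2) ∈ E(G2) ✓
All 12 edges of G1 map to edges of G2, and |E(G1)| = |E(G2)| = 12, so φ is a bijection on edges as well as vertices. Hence G1 ≅ G2.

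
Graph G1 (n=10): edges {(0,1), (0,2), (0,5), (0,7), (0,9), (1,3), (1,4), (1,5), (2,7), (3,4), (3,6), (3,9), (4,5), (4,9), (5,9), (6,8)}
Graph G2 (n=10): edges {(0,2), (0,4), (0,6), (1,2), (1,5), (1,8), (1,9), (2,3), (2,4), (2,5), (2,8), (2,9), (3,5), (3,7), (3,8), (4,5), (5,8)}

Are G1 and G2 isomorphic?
No, not isomorphic

The graphs are NOT isomorphic.

Degrees in G1: deg(0)=5, deg(1)=4, deg(2)=2, deg(3)=4, deg(4)=4, deg(5)=4, deg(6)=2, deg(7)=2, deg(8)=1, deg(9)=4.
Sorted degree sequence of G1: [5, 4, 4, 4, 4, 4, 2, 2, 2, 1].
Degrees in G2: deg(0)=3, deg(1)=4, deg(2)=7, deg(3)=4, deg(4)=3, deg(5)=5, deg(6)=1, deg(7)=1, deg(8)=4, deg(9)=2.
Sorted degree sequence of G2: [7, 5, 4, 4, 4, 3, 3, 2, 1, 1].
The (sorted) degree sequence is an isomorphism invariant, so since G1 and G2 have different degree sequences they cannot be isomorphic.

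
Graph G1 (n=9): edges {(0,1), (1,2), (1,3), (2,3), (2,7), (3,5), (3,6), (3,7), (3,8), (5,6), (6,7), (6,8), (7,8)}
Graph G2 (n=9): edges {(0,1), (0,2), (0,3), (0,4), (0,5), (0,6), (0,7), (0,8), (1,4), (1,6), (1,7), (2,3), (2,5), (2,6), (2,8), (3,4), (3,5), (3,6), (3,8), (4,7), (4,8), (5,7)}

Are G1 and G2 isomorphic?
No, not isomorphic

The graphs are NOT isomorphic.

Counting triangles (3-cliques): G1 has 7, G2 has 19.
Triangle count is an isomorphism invariant, so differing triangle counts rule out isomorphism.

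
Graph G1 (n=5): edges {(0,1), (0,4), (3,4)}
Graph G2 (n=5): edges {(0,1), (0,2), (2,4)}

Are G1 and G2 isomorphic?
Yes, isomorphic

The graphs are isomorphic.
One valid mapping φ: V(G1) → V(G2): 0→0, 1→1, 2→3, 3→4, 4→2

Verify φ preserves adjacency — for each edge of G1, its image is an edge of G2:
  (0,1) → (φ(0),φ(1)) = (0,1) ∈ E(G2) ✓
  (0,4) → (φ(0),φ(4)) = (0,2) ∈ E(G2) ✓
  (3,4) → (φ(3),φ(4)) = (2,4) ∈ E(G2) ✓
All 3 edges of G1 map to edges of G2, and |E(G1)| = |E(G2)| = 3, so φ is a bijection on edges as well as vertices. Hence G1 ≅ G2.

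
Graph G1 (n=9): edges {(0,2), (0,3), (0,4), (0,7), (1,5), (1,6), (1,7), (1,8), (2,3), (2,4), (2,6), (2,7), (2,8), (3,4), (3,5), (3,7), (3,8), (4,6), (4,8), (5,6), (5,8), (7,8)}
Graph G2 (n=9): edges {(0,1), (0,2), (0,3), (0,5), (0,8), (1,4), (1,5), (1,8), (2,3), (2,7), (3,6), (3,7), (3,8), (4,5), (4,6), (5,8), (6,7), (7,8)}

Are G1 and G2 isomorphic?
No, not isomorphic

The graphs are NOT isomorphic.

Counting triangles (3-cliques): G1 has 17, G2 has 10.
Triangle count is an isomorphism invariant, so differing triangle counts rule out isomorphism.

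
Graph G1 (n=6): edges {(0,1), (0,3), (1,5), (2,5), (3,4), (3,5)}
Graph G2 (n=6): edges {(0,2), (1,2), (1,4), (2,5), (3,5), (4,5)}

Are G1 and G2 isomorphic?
Yes, isomorphic

The graphs are isomorphic.
One valid mapping φ: V(G1) → V(G2): 0→1, 1→4, 2→3, 3→2, 4→0, 5→5

Verify φ preserves adjacency — for each edge of G1, its image is an edge of G2:
  (0,1) → (φ(0),φ(1)) = (1,4) ∈ E(G2) ✓
  (0,3) → (φ(0),φ(3)) = (1,2) ∈ E(G2) ✓
  (1,5) → (φ(1),φ(5)) = (4,5) ∈ E(G2) ✓
  (2,5) → (φ(2),φ(5)) = (3,5) ∈ E(G2) ✓
  (3,4) → (φ(3),φ(4)) = (0,2) ∈ E(G2) ✓
  (3,5) → (φ(3),φ(5)) = (2,5) ∈ E(G2) ✓
All 6 edges of G1 map to edges of G2, and |E(G1)| = |E(G2)| = 6, so φ is a bijection on edges as well as vertices. Hence G1 ≅ G2.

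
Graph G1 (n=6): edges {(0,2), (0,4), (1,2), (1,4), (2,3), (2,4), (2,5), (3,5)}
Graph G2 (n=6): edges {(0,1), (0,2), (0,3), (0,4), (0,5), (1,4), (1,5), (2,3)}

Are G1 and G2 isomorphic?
Yes, isomorphic

The graphs are isomorphic.
One valid mapping φ: V(G1) → V(G2): 0→5, 1→4, 2→0, 3→3, 4→1, 5→2

Verify φ preserves adjacency — for each edge of G1, its image is an edge of G2:
  (0,2) → (φ(0),φ(2)) = (0,5) ∈ E(G2) ✓
  (0,4) → (φ(0),φ(4)) = (1,5) ∈ E(G2) ✓
  (1,2) → (φ(1),φ(2)) = (0,4) ∈ E(G2) ✓
  (1,4) → (φ(1),φ(4)) = (1,4) ∈ E(G2) ✓
  (2,3) → (φ(2),φ(3)) = (0,3) ∈ E(G2) ✓
  (2,4) → (φ(2),φ(4)) = (0,1) ∈ E(G2) ✓
  (2,5) → (φ(2),φ(5)) = (0,2) ∈ E(G2) ✓
  (3,5) → (φ(3),φ(5)) = (2,3) ∈ E(G2) ✓
All 8 edges of G1 map to edges of G2, and |E(G1)| = |E(G2)| = 8, so φ is a bijection on edges as well as vertices. Hence G1 ≅ G2.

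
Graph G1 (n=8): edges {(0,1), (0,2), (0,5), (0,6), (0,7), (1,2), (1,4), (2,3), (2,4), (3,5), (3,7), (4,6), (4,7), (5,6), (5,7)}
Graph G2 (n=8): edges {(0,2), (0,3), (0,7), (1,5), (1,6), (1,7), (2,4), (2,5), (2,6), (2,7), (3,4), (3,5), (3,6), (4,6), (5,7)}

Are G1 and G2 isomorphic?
Yes, isomorphic

The graphs are isomorphic.
One valid mapping φ: V(G1) → V(G2): 0→2, 1→4, 2→6, 3→1, 4→3, 5→7, 6→0, 7→5

Verify φ preserves adjacency — for each edge of G1, its image is an edge of G2:
  (0,1) → (φ(0),φ(1)) = (2,4) ∈ E(G2) ✓
  (0,2) → (φ(0),φ(2)) = (2,6) ∈ E(G2) ✓
  (0,5) → (φ(0),φ(5)) = (2,7) ∈ E(G2) ✓
  (0,6) → (φ(0),φ(6)) = (0,2) ∈ E(G2) ✓
  (0,7) → (φ(0),φ(7)) = (2,5) ∈ E(G2) ✓
  (1,2) → (φ(1),φ(2)) = (4,6) ∈ E(G2) ✓
  (1,4) → (φ(1),φ(4)) = (3,4) ∈ E(G2) ✓
  (2,3) → (φ(2),φ(3)) = (1,6) ∈ E(G2) ✓
  (2,4) → (φ(2),φ(4)) = (3,6) ∈ E(G2) ✓
  (3,5) → (φ(3),φ(5)) = (1,7) ∈ E(G2) ✓
  (3,7) → (φ(3),φ(7)) = (1,5) ∈ E(G2) ✓
  (4,6) → (φ(4),φ(6)) = (0,3) ∈ E(G2) ✓
  (4,7) → (φ(4),φ(7)) = (3,5) ∈ E(G2) ✓
  (5,6) → (φ(5),φ(6)) = (0,7) ∈ E(G2) ✓
  (5,7) → (φ(5),φ(7)) = (5,7) ∈ E(G2) ✓
All 15 edges of G1 map to edges of G2, and |E(G1)| = |E(G2)| = 15, so φ is a bijection on edges as well as vertices. Hence G1 ≅ G2.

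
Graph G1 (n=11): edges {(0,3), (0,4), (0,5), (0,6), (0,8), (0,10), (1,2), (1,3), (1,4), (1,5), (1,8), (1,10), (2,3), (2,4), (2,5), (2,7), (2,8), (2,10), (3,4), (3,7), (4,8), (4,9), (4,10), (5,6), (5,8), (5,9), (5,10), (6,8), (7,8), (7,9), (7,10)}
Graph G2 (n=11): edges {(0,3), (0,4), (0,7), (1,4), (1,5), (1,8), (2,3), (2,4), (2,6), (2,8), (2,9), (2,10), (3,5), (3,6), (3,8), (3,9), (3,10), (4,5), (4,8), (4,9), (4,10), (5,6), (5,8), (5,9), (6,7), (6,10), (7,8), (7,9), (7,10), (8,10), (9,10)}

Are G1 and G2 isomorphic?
Yes, isomorphic

The graphs are isomorphic.
One valid mapping φ: V(G1) → V(G2): 0→5, 1→2, 2→10, 3→6, 4→3, 5→4, 6→1, 7→7, 8→8, 9→0, 10→9

Verify φ preserves adjacency — for each edge of G1, its image is an edge of G2:
  (0,3) → (φ(0),φ(3)) = (5,6) ∈ E(G2) ✓
  (0,4) → (φ(0),φ(4)) = (3,5) ∈ E(G2) ✓
  (0,5) → (φ(0),φ(5)) = (4,5) ∈ E(G2) ✓
  (0,6) → (φ(0),φ(6)) = (1,5) ∈ E(G2) ✓
  (0,8) → (φ(0),φ(8)) = (5,8) ∈ E(G2) ✓
  (0,10) → (φ(0),φ(10)) = (5,9) ∈ E(G2) ✓
  (1,2) → (φ(1),φ(2)) = (2,10) ∈ E(G2) ✓
  (1,3) → (φ(1),φ(3)) = (2,6) ∈ E(G2) ✓
  (1,4) → (φ(1),φ(4)) = (2,3) ∈ E(G2) ✓
  (1,5) → (φ(1),φ(5)) = (2,4) ∈ E(G2) ✓
  (1,8) → (φ(1),φ(8)) = (2,8) ∈ E(G2) ✓
  (1,10) → (φ(1),φ(10)) = (2,9) ∈ E(G2) ✓
  (2,3) → (φ(2),φ(3)) = (6,10) ∈ E(G2) ✓
  (2,4) → (φ(2),φ(4)) = (3,10) ∈ E(G2) ✓
  (2,5) → (φ(2),φ(5)) = (4,10) ∈ E(G2) ✓
  (2,7) → (φ(2),φ(7)) = (7,10) ∈ E(G2) ✓
  (2,8) → (φ(2),φ(8)) = (8,10) ∈ E(G2) ✓
  (2,10) → (φ(2),φ(10)) = (9,10) ∈ E(G2) ✓
  (3,4) → (φ(3),φ(4)) = (3,6) ∈ E(G2) ✓
  (3,7) → (φ(3),φ(7)) = (6,7) ∈ E(G2) ✓
  (4,8) → (φ(4),φ(8)) = (3,8) ∈ E(G2) ✓
  (4,9) → (φ(4),φ(9)) = (0,3) ∈ E(G2) ✓
  (4,10) → (φ(4),φ(10)) = (3,9) ∈ E(G2) ✓
  (5,6) → (φ(5),φ(6)) = (1,4) ∈ E(G2) ✓
  (5,8) → (φ(5),φ(8)) = (4,8) ∈ E(G2) ✓
  (5,9) → (φ(5),φ(9)) = (0,4) ∈ E(G2) ✓
  (5,10) → (φ(5),φ(10)) = (4,9) ∈ E(G2) ✓
  (6,8) → (φ(6),φ(8)) = (1,8) ∈ E(G2) ✓
  (7,8) → (φ(7),φ(8)) = (7,8) ∈ E(G2) ✓
  (7,9) → (φ(7),φ(9)) = (0,7) ∈ E(G2) ✓
  (7,10) → (φ(7),φ(10)) = (7,9) ∈ E(G2) ✓
All 31 edges of G1 map to edges of G2, and |E(G1)| = |E(G2)| = 31, so φ is a bijection on edges as well as vertices. Hence G1 ≅ G2.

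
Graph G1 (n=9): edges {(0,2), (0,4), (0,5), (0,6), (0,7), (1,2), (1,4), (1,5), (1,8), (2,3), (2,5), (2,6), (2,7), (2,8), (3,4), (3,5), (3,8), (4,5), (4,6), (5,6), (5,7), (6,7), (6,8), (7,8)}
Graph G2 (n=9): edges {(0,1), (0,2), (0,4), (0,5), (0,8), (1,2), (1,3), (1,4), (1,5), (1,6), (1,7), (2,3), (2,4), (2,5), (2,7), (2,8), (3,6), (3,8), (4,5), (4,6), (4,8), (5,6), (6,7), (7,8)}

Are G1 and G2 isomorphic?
Yes, isomorphic

The graphs are isomorphic.
One valid mapping φ: V(G1) → V(G2): 0→0, 1→7, 2→1, 3→3, 4→8, 5→2, 6→4, 7→5, 8→6

Verify φ preserves adjacency — for each edge of G1, its image is an edge of G2:
  (0,2) → (φ(0),φ(2)) = (0,1) ∈ E(G2) ✓
  (0,4) → (φ(0),φ(4)) = (0,8) ∈ E(G2) ✓
  (0,5) → (φ(0),φ(5)) = (0,2) ∈ E(G2) ✓
  (0,6) → (φ(0),φ(6)) = (0,4) ∈ E(G2) ✓
  (0,7) → (φ(0),φ(7)) = (0,5) ∈ E(G2) ✓
  (1,2) → (φ(1),φ(2)) = (1,7) ∈ E(G2) ✓
  (1,4) → (φ(1),φ(4)) = (7,8) ∈ E(G2) ✓
  (1,5) → (φ(1),φ(5)) = (2,7) ∈ E(G2) ✓
  (1,8) → (φ(1),φ(8)) = (6,7) ∈ E(G2) ✓
  (2,3) → (φ(2),φ(3)) = (1,3) ∈ E(G2) ✓
  (2,5) → (φ(2),φ(5)) = (1,2) ∈ E(G2) ✓
  (2,6) → (φ(2),φ(6)) = (1,4) ∈ E(G2) ✓
  (2,7) → (φ(2),φ(7)) = (1,5) ∈ E(G2) ✓
  (2,8) → (φ(2),φ(8)) = (1,6) ∈ E(G2) ✓
  (3,4) → (φ(3),φ(4)) = (3,8) ∈ E(G2) ✓
  (3,5) → (φ(3),φ(5)) = (2,3) ∈ E(G2) ✓
  (3,8) → (φ(3),φ(8)) = (3,6) ∈ E(G2) ✓
  (4,5) → (φ(4),φ(5)) = (2,8) ∈ E(G2) ✓
  (4,6) → (φ(4),φ(6)) = (4,8) ∈ E(G2) ✓
  (5,6) → (φ(5),φ(6)) = (2,4) ∈ E(G2) ✓
  (5,7) → (φ(5),φ(7)) = (2,5) ∈ E(G2) ✓
  (6,7) → (φ(6),φ(7)) = (4,5) ∈ E(G2) ✓
  (6,8) → (φ(6),φ(8)) = (4,6) ∈ E(G2) ✓
  (7,8) → (φ(7),φ(8)) = (5,6) ∈ E(G2) ✓
All 24 edges of G1 map to edges of G2, and |E(G1)| = |E(G2)| = 24, so φ is a bijection on edges as well as vertices. Hence G1 ≅ G2.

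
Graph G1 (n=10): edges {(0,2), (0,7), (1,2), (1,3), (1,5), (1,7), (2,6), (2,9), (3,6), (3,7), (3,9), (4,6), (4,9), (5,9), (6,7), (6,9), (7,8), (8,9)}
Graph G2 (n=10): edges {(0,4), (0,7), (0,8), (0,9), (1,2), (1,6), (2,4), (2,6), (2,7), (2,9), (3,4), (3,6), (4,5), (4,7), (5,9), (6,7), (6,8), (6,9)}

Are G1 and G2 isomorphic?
Yes, isomorphic

The graphs are isomorphic.
One valid mapping φ: V(G1) → V(G2): 0→5, 1→0, 2→9, 3→7, 4→1, 5→8, 6→2, 7→4, 8→3, 9→6

Verify φ preserves adjacency — for each edge of G1, its image is an edge of G2:
  (0,2) → (φ(0),φ(2)) = (5,9) ∈ E(G2) ✓
  (0,7) → (φ(0),φ(7)) = (4,5) ∈ E(G2) ✓
  (1,2) → (φ(1),φ(2)) = (0,9) ∈ E(G2) ✓
  (1,3) → (φ(1),φ(3)) = (0,7) ∈ E(G2) ✓
  (1,5) → (φ(1),φ(5)) = (0,8) ∈ E(G2) ✓
  (1,7) → (φ(1),φ(7)) = (0,4) ∈ E(G2) ✓
  (2,6) → (φ(2),φ(6)) = (2,9) ∈ E(G2) ✓
  (2,9) → (φ(2),φ(9)) = (6,9) ∈ E(G2) ✓
  (3,6) → (φ(3),φ(6)) = (2,7) ∈ E(G2) ✓
  (3,7) → (φ(3),φ(7)) = (4,7) ∈ E(G2) ✓
  (3,9) → (φ(3),φ(9)) = (6,7) ∈ E(G2) ✓
  (4,6) → (φ(4),φ(6)) = (1,2) ∈ E(G2) ✓
  (4,9) → (φ(4),φ(9)) = (1,6) ∈ E(G2) ✓
  (5,9) → (φ(5),φ(9)) = (6,8) ∈ E(G2) ✓
  (6,7) → (φ(6),φ(7)) = (2,4) ∈ E(G2) ✓
  (6,9) → (φ(6),φ(9)) = (2,6) ∈ E(G2) ✓
  (7,8) → (φ(7),φ(8)) = (3,4) ∈ E(G2) ✓
  (8,9) → (φ(8),φ(9)) = (3,6) ∈ E(G2) ✓
All 18 edges of G1 map to edges of G2, and |E(G1)| = |E(G2)| = 18, so φ is a bijection on edges as well as vertices. Hence G1 ≅ G2.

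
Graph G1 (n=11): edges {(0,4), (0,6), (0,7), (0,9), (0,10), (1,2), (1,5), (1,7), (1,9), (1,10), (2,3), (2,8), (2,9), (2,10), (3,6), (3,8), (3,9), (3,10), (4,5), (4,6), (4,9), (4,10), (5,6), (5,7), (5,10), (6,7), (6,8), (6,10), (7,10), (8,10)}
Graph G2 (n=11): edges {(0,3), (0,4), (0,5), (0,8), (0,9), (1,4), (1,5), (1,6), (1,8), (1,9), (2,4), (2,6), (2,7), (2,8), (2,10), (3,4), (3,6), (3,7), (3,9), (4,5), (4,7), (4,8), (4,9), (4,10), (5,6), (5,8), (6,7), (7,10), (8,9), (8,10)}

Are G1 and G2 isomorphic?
Yes, isomorphic

The graphs are isomorphic.
One valid mapping φ: V(G1) → V(G2): 0→1, 1→3, 2→7, 3→2, 4→5, 5→0, 6→8, 7→9, 8→10, 9→6, 10→4

Verify φ preserves adjacency — for each edge of G1, its image is an edge of G2:
  (0,4) → (φ(0),φ(4)) = (1,5) ∈ E(G2) ✓
  (0,6) → (φ(0),φ(6)) = (1,8) ∈ E(G2) ✓
  (0,7) → (φ(0),φ(7)) = (1,9) ∈ E(G2) ✓
  (0,9) → (φ(0),φ(9)) = (1,6) ∈ E(G2) ✓
  (0,10) → (φ(0),φ(10)) = (1,4) ∈ E(G2) ✓
  (1,2) → (φ(1),φ(2)) = (3,7) ∈ E(G2) ✓
  (1,5) → (φ(1),φ(5)) = (0,3) ∈ E(G2) ✓
  (1,7) → (φ(1),φ(7)) = (3,9) ∈ E(G2) ✓
  (1,9) → (φ(1),φ(9)) = (3,6) ∈ E(G2) ✓
  (1,10) → (φ(1),φ(10)) = (3,4) ∈ E(G2) ✓
  (2,3) → (φ(2),φ(3)) = (2,7) ∈ E(G2) ✓
  (2,8) → (φ(2),φ(8)) = (7,10) ∈ E(G2) ✓
  (2,9) → (φ(2),φ(9)) = (6,7) ∈ E(G2) ✓
  (2,10) → (φ(2),φ(10)) = (4,7) ∈ E(G2) ✓
  (3,6) → (φ(3),φ(6)) = (2,8) ∈ E(G2) ✓
  (3,8) → (φ(3),φ(8)) = (2,10) ∈ E(G2) ✓
  (3,9) → (φ(3),φ(9)) = (2,6) ∈ E(G2) ✓
  (3,10) → (φ(3),φ(10)) = (2,4) ∈ E(G2) ✓
  (4,5) → (φ(4),φ(5)) = (0,5) ∈ E(G2) ✓
  (4,6) → (φ(4),φ(6)) = (5,8) ∈ E(G2) ✓
  (4,9) → (φ(4),φ(9)) = (5,6) ∈ E(G2) ✓
  (4,10) → (φ(4),φ(10)) = (4,5) ∈ E(G2) ✓
  (5,6) → (φ(5),φ(6)) = (0,8) ∈ E(G2) ✓
  (5,7) → (φ(5),φ(7)) = (0,9) ∈ E(G2) ✓
  (5,10) → (φ(5),φ(10)) = (0,4) ∈ E(G2) ✓
  (6,7) → (φ(6),φ(7)) = (8,9) ∈ E(G2) ✓
  (6,8) → (φ(6),φ(8)) = (8,10) ∈ E(G2) ✓
  (6,10) → (φ(6),φ(10)) = (4,8) ∈ E(G2) ✓
  (7,10) → (φ(7),φ(10)) = (4,9) ∈ E(G2) ✓
  (8,10) → (φ(8),φ(10)) = (4,10) ∈ E(G2) ✓
All 30 edges of G1 map to edges of G2, and |E(G1)| = |E(G2)| = 30, so φ is a bijection on edges as well as vertices. Hence G1 ≅ G2.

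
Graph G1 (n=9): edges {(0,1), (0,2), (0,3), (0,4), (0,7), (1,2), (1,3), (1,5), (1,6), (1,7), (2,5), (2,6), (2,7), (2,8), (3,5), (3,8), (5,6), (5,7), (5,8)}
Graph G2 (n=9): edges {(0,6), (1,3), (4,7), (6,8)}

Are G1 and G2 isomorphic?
No, not isomorphic

The graphs are NOT isomorphic.

Connected components of G1: 1 component(s) with vertex sets [[0, 1, 2, 3, 4, 5, 6, 7, 8]], sizes [9].
Connected components of G2: 5 component(s) with vertex sets [[2], [5], [1, 3], [4, 7], [0, 6, 8]], sizes [1, 1, 2, 2, 3].
The number of connected components (and the multiset of component sizes) is an isomorphism invariant — an isomorphism maps each component of G1 bijectively onto a component of G2. Since G1 has 1 component(s) and G2 has 5, they cannot be isomorphic.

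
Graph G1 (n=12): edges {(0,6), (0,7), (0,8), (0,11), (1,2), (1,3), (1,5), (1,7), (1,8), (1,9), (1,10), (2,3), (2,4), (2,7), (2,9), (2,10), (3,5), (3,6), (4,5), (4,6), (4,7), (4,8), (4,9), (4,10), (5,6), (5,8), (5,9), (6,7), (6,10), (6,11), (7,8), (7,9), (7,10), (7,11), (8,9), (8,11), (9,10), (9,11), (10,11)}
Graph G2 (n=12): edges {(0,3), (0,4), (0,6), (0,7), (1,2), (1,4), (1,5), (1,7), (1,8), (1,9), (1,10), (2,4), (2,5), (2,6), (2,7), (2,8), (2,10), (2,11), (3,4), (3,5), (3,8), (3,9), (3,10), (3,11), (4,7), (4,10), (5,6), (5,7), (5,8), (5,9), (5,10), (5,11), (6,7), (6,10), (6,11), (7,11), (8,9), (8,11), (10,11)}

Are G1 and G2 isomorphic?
Yes, isomorphic

The graphs are isomorphic.
One valid mapping φ: V(G1) → V(G2): 0→9, 1→7, 2→6, 3→0, 4→10, 5→4, 6→3, 7→5, 8→1, 9→2, 10→11, 11→8

Verify φ preserves adjacency — for each edge of G1, its image is an edge of G2:
  (0,6) → (φ(0),φ(6)) = (3,9) ∈ E(G2) ✓
  (0,7) → (φ(0),φ(7)) = (5,9) ∈ E(G2) ✓
  (0,8) → (φ(0),φ(8)) = (1,9) ∈ E(G2) ✓
  (0,11) → (φ(0),φ(11)) = (8,9) ∈ E(G2) ✓
  (1,2) → (φ(1),φ(2)) = (6,7) ∈ E(G2) ✓
  (1,3) → (φ(1),φ(3)) = (0,7) ∈ E(G2) ✓
  (1,5) → (φ(1),φ(5)) = (4,7) ∈ E(G2) ✓
  (1,7) → (φ(1),φ(7)) = (5,7) ∈ E(G2) ✓
  (1,8) → (φ(1),φ(8)) = (1,7) ∈ E(G2) ✓
  (1,9) → (φ(1),φ(9)) = (2,7) ∈ E(G2) ✓
  (1,10) → (φ(1),φ(10)) = (7,11) ∈ E(G2) ✓
  (2,3) → (φ(2),φ(3)) = (0,6) ∈ E(G2) ✓
  (2,4) → (φ(2),φ(4)) = (6,10) ∈ E(G2) ✓
  (2,7) → (φ(2),φ(7)) = (5,6) ∈ E(G2) ✓
  (2,9) → (φ(2),φ(9)) = (2,6) ∈ E(G2) ✓
  (2,10) → (φ(2),φ(10)) = (6,11) ∈ E(G2) ✓
  (3,5) → (φ(3),φ(5)) = (0,4) ∈ E(G2) ✓
  (3,6) → (φ(3),φ(6)) = (0,3) ∈ E(G2) ✓
  (4,5) → (φ(4),φ(5)) = (4,10) ∈ E(G2) ✓
  (4,6) → (φ(4),φ(6)) = (3,10) ∈ E(G2) ✓
  (4,7) → (φ(4),φ(7)) = (5,10) ∈ E(G2) ✓
  (4,8) → (φ(4),φ(8)) = (1,10) ∈ E(G2) ✓
  (4,9) → (φ(4),φ(9)) = (2,10) ∈ E(G2) ✓
  (4,10) → (φ(4),φ(10)) = (10,11) ∈ E(G2) ✓
  (5,6) → (φ(5),φ(6)) = (3,4) ∈ E(G2) ✓
  (5,8) → (φ(5),φ(8)) = (1,4) ∈ E(G2) ✓
  (5,9) → (φ(5),φ(9)) = (2,4) ∈ E(G2) ✓
  (6,7) → (φ(6),φ(7)) = (3,5) ∈ E(G2) ✓
  (6,10) → (φ(6),φ(10)) = (3,11) ∈ E(G2) ✓
  (6,11) → (φ(6),φ(11)) = (3,8) ∈ E(G2) ✓
  (7,8) → (φ(7),φ(8)) = (1,5) ∈ E(G2) ✓
  (7,9) → (φ(7),φ(9)) = (2,5) ∈ E(G2) ✓
  (7,10) → (φ(7),φ(10)) = (5,11) ∈ E(G2) ✓
  (7,11) → (φ(7),φ(11)) = (5,8) ∈ E(G2) ✓
  (8,9) → (φ(8),φ(9)) = (1,2) ∈ E(G2) ✓
  (8,11) → (φ(8),φ(11)) = (1,8) ∈ E(G2) ✓
  (9,10) → (φ(9),φ(10)) = (2,11) ∈ E(G2) ✓
  (9,11) → (φ(9),φ(11)) = (2,8) ∈ E(G2) ✓
  (10,11) → (φ(10),φ(11)) = (8,11) ∈ E(G2) ✓
All 39 edges of G1 map to edges of G2, and |E(G1)| = |E(G2)| = 39, so φ is a bijection on edges as well as vertices. Hence G1 ≅ G2.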